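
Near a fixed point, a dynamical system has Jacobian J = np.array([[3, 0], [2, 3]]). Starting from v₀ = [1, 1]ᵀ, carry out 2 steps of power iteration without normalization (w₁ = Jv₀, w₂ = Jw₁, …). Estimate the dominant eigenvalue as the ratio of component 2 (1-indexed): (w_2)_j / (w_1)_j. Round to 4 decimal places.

w1 = Jv₀ = (3, 5)
w2 = Jw1 = (9, 21)
Ratio at component: 21 / 5 = 4.2000

λ ≈ 4.2000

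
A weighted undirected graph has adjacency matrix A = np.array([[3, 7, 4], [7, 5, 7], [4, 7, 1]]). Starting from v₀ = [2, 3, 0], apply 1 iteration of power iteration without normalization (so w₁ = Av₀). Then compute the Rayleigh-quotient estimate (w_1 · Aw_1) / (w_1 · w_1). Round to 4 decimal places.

w1 = Av₀ = (27, 29, 29)
Aw1 = (400, 537, 340)
w1·Aw1 = 27·400 + 29·537 + 29·340 = 36233; w1·w1 = 27·27 + 29·29 + 29·29 = 2411
λ ≈ 36233/2411 = 15.0282

15.0282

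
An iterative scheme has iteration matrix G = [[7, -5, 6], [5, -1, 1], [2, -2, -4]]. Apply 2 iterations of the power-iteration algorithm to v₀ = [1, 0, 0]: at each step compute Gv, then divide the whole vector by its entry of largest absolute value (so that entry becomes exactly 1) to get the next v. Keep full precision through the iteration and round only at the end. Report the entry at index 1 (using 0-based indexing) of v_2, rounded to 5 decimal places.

0.88889

Gv0 = (7.000000, 5.000000, 2.000000); divide by 7.000000 → v1 = (1.000000, 0.714286, 0.285714)
Gv1 = (5.142857, 4.571429, -0.571429); divide by 5.142857 → v2 = (1.000000, 0.888889, -0.111111)
Requested entry of v2: 32/36 = 0.88889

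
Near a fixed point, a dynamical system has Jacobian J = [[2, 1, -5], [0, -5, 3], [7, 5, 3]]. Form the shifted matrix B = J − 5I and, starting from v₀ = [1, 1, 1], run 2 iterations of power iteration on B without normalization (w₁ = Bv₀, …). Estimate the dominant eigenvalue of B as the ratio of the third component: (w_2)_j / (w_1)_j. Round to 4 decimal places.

B = J − 5I has rows (-3, 1, -5); (0, -10, 3); (7, 5, -2)
w1 = Bv₀ = (-7, -7, 10)
w2 = Bw1 = (-36, 100, -104)
Ratio: -104/10 = -10.4000

μ ≈ -10.4000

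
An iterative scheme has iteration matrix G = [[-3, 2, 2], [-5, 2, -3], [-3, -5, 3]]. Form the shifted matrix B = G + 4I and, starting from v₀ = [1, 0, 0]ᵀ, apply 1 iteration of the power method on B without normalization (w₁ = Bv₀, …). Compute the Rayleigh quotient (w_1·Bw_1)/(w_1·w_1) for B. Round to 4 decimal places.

3.2000

B = G + 4I has rows (1, 2, 2); (-5, 6, -3); (-3, -5, 7)
w1 = Bv₀ = (1, -5, -3)
Bw1 = (-15, -26, 1)
w1·Bw1 = 112; w1·w1 = 35; μ ≈ 112/35 = 3.2000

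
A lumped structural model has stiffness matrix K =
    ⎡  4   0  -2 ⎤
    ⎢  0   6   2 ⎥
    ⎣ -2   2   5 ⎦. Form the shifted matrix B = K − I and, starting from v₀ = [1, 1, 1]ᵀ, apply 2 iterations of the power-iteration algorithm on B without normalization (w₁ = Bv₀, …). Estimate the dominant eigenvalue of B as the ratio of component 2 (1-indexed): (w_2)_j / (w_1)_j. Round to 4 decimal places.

B = K − I has rows (3, 0, -2); (0, 5, 2); (-2, 2, 4)
w1 = Bv₀ = (3·1 + 0·1 + (-2)·1; 0·1 + 5·1 + 2·1; (-2)·1 + 2·1 + 4·1) = (1, 7, 4)
w2 = Bw1 = (3·1 + 0·7 + (-2)·4; 0·1 + 5·7 + 2·4; (-2)·1 + 2·7 + 4·4) = (-5, 43, 28)
Ratio: 43/7 = 6.1429

μ ≈ 6.1429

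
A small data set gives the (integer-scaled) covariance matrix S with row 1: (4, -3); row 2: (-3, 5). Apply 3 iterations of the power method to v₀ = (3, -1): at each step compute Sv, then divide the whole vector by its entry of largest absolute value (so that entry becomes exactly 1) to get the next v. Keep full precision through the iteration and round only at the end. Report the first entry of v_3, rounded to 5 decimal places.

-0.85471

Sv0 = (15.000000, -14.000000); divide by 15.000000 → v1 = (1.000000, -0.933333)
Sv1 = (6.800000, -7.666667); divide by -7.666667 → v2 = (-0.886957, 1.000000)
Sv2 = (-6.547826, 7.660870); divide by 7.660870 → v3 = (-0.854711, 1.000000)
Requested entry of v3: 753/-881 = -0.85471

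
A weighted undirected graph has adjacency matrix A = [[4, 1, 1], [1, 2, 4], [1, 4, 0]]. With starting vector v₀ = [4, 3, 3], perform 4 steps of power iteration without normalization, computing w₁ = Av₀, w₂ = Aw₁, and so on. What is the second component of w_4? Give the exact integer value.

4980

w1 = Av₀ = (22, 22, 16)
w2 = Aw1 = (126, 130, 110)
w3 = Aw2 = (744, 826, 646)
w4 = Aw3 = (4448, 4980, 4048)
The requested component of w4 is 4980.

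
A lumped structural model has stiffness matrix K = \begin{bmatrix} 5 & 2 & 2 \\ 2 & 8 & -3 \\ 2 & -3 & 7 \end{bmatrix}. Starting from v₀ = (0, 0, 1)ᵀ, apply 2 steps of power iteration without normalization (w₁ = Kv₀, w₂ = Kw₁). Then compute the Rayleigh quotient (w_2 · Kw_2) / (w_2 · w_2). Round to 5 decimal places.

w1 = Kv₀ = (5·0 + 2·0 + 2·1; 2·0 + 8·0 + (-3)·1; 2·0 + (-3)·0 + 7·1) = (2, -3, 7)
w2 = Kw1 = (5·2 + 2·(-3) + 2·7; 2·2 + 8·(-3) + (-3)·7; 2·2 + (-3)·(-3) + 7·7) = (18, -41, 62)
Kw2 = (132, -478, 593)
w2·Kw2 = 18·132 + (-41)·(-478) + 62·593 = 58740; w2·w2 = 18·18 + (-41)·(-41) + 62·62 = 5849
λ ≈ 58740/5849 = 10.04274

10.04274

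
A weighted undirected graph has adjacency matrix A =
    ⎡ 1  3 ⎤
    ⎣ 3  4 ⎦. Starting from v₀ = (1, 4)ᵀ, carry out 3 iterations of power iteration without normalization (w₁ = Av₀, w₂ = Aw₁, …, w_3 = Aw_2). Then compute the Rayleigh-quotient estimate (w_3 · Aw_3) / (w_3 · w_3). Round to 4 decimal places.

λ ≈ 5.8541

w1 = Av₀ = (1·1 + 3·4; 3·1 + 4·4) = (13, 19)
w2 = Aw1 = (1·13 + 3·19; 3·13 + 4·19) = (70, 115)
w3 = Aw2 = (415, 670)
Aw3 = (2425, 3925)
w3·Aw3 = 415·2425 + 670·3925 = 3636125; w3·w3 = 415·415 + 670·670 = 621125
λ ≈ 3636125/621125 = 5.8541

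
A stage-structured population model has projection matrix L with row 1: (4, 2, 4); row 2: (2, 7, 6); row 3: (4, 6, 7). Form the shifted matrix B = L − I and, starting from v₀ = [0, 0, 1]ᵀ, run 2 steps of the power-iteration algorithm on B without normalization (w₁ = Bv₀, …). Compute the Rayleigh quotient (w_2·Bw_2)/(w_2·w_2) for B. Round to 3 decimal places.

B = L − I has rows (3, 2, 4); (2, 6, 6); (4, 6, 6)
w1 = Bv₀ = (3·0 + 2·0 + 4·1; 2·0 + 6·0 + 6·1; 4·0 + 6·0 + 6·1) = (4, 6, 6)
w2 = Bw1 = (3·4 + 2·6 + 4·6; 2·4 + 6·6 + 6·6; 4·4 + 6·6 + 6·6) = (48, 80, 88)
Bw2 = (656, 1104, 1200)
w2·Bw2 = 225408; w2·w2 = 16448; μ ≈ 225408/16448 = 13.704

μ ≈ 13.704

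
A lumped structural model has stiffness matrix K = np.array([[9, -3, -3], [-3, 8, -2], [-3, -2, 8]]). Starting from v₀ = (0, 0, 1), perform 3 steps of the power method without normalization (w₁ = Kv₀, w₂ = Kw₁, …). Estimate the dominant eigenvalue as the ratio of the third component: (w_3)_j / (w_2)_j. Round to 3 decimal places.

w1 = Kv₀ = (9·0 + (-3)·0 + (-3)·1; (-3)·0 + 8·0 + (-2)·1; (-3)·0 + (-2)·0 + 8·1) = (-3, -2, 8)
w2 = Kw1 = (9·(-3) + (-3)·(-2) + (-3)·8; (-3)·(-3) + 8·(-2) + (-2)·8; (-3)·(-3) + (-2)·(-2) + 8·8) = (-45, -23, 77)
w3 = Kw2 = (-567, -203, 797)
Ratio at component: 797 / 77 = 10.351

λ ≈ 10.351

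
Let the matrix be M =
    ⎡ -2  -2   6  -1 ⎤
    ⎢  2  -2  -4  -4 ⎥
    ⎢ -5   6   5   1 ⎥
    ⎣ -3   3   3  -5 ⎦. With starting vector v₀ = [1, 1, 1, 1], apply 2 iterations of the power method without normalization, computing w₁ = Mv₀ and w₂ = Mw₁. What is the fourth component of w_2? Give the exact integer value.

w1 = Mv₀ = ((-2)·1 + (-2)·1 + 6·1 + (-1)·1; 2·1 + (-2)·1 + (-4)·1 + (-4)·1; (-5)·1 + 6·1 + 5·1 + 1·1; (-3)·1 + 3·1 + 3·1 + (-5)·1) = (1, -8, 7, -2)
w2 = Mw1 = ((-2)·1 + (-2)·(-8) + 6·7 + (-1)·(-2); 2·1 + (-2)·(-8) + (-4)·7 + (-4)·(-2); (-5)·1 + 6·(-8) + 5·7 + 1·(-2); (-3)·1 + 3·(-8) + 3·7 + (-5)·(-2)) = (58, -2, -20, 4)
The requested component of w2 is 4.

4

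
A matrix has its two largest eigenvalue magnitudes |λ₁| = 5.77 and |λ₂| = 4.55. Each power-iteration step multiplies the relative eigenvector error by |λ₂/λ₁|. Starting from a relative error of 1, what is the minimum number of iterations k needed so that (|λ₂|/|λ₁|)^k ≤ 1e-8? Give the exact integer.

78

|λ₂/λ₁| = 4.55/5.77 = 0.78856
Need k ≥ ln(1e-8) / ln(0.78856) = -18.4207 / -0.2375 ≈ 77.546
Smallest integer k satisfying the bound: 78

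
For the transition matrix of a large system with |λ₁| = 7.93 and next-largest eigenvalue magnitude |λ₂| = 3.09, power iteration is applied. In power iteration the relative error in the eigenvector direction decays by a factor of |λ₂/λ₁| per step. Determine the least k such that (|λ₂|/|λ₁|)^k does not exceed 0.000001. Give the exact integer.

|λ₂/λ₁| = 3.09/7.93 = 0.38966
Need k ≥ ln(0.000001) / ln(0.38966) = -13.8155 / -0.9425 ≈ 14.659
Smallest integer k satisfying the bound: 15

15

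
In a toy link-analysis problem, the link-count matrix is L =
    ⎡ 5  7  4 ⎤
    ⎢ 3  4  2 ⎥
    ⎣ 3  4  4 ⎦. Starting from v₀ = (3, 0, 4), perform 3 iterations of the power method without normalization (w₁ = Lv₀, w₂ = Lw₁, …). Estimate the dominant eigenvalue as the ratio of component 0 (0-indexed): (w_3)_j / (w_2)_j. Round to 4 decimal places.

λ ≈ 11.7406

w1 = Lv₀ = (5·3 + 7·0 + 4·4; 3·3 + 4·0 + 2·4; 3·3 + 4·0 + 4·4) = (31, 17, 25)
w2 = Lw1 = (5·31 + 7·17 + 4·25; 3·31 + 4·17 + 2·25; 3·31 + 4·17 + 4·25) = (374, 211, 261)
w3 = Lw2 = (4391, 2488, 3010)
Ratio at component: 4391 / 374 = 11.7406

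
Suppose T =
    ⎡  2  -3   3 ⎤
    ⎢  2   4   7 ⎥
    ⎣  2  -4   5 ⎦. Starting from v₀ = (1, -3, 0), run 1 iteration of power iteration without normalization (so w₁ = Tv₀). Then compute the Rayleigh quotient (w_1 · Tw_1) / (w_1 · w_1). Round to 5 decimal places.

λ ≈ 4.99281

w1 = Tv₀ = (11, -10, 14)
Tw1 = (94, 80, 132)
w1·Tw1 = 11·94 + (-10)·80 + 14·132 = 2082; w1·w1 = 11·11 + (-10)·(-10) + 14·14 = 417
λ ≈ 2082/417 = 4.99281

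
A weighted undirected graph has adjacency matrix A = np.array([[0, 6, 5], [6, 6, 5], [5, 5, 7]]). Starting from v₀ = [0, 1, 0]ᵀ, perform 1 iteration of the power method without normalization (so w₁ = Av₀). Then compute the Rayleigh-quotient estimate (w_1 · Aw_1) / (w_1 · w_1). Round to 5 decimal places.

14.67010

w1 = Av₀ = (6, 6, 5)
Aw1 = (61, 97, 95)
w1·Aw1 = 6·61 + 6·97 + 5·95 = 1423; w1·w1 = 6·6 + 6·6 + 5·5 = 97
λ ≈ 1423/97 = 14.67010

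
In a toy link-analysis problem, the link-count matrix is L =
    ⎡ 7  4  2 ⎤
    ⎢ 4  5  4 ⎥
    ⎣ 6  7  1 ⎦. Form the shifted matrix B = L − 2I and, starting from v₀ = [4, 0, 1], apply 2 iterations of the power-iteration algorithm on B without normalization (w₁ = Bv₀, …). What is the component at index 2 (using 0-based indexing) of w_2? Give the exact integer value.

249

B = L − 2I has rows (5, 4, 2); (4, 3, 4); (6, 7, -1)
w1 = Bv₀ = (22, 20, 23)
w2 = Bw1 = (236, 240, 249)
Requested component of w2: 249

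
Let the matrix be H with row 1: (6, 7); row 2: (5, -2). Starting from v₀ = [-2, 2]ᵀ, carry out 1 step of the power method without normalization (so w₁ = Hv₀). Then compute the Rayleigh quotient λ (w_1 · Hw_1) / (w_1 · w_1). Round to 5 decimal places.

w1 = Hv₀ = (2, -14)
Hw1 = (-86, 38)
w1·Hw1 = 2·(-86) + (-14)·38 = -704; w1·w1 = 2·2 + (-14)·(-14) = 200
λ ≈ -704/200 = -3.52000

λ ≈ -3.52000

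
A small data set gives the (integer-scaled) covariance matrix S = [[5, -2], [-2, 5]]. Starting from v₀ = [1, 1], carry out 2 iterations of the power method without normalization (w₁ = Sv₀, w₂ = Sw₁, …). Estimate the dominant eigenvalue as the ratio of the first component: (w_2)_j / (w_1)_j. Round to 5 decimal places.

w1 = Sv₀ = (3, 3)
w2 = Sw1 = (9, 9)
Ratio at component: 9 / 3 = 3.00000

3.00000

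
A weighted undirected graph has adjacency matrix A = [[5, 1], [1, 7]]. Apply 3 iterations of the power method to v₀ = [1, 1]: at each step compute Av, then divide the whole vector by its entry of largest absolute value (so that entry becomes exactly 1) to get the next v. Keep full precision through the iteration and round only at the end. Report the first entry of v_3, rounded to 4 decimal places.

0.5339

Av0 = (6.00000, 8.00000); divide by 8.00000 → v1 = (0.75000, 1.00000)
Av1 = (4.75000, 7.75000); divide by 7.75000 → v2 = (0.61290, 1.00000)
Av2 = (4.06452, 7.61290); divide by 7.61290 → v3 = (0.53390, 1.00000)
Requested entry of v3: 252/472 = 0.5339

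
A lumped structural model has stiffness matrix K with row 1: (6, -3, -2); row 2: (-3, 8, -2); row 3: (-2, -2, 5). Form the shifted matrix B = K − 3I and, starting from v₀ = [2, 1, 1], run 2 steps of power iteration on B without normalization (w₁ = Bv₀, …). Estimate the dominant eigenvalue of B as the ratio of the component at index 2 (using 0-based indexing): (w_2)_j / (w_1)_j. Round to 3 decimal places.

B = K − 3I has rows (3, -3, -2); (-3, 5, -2); (-2, -2, 2)
w1 = Bv₀ = (3·2 + (-3)·1 + (-2)·1; (-3)·2 + 5·1 + (-2)·1; (-2)·2 + (-2)·1 + 2·1) = (1, -3, -4)
w2 = Bw1 = (3·1 + (-3)·(-3) + (-2)·(-4); (-3)·1 + 5·(-3) + (-2)·(-4); (-2)·1 + (-2)·(-3) + 2·(-4)) = (20, -10, -4)
Ratio: -4/-4 = 1.000

1.000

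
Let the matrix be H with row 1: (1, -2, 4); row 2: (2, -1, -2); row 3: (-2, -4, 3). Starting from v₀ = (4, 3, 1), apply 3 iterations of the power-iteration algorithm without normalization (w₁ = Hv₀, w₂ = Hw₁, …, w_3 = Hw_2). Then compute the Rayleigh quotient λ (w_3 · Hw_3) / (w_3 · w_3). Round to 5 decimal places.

w1 = Hv₀ = (2, 3, -17)
w2 = Hw1 = (-72, 35, -67)
w3 = Hw2 = (-410, -45, -197)
Hw3 = (-1108, -381, 409)
w3·Hw3 = (-410)·(-1108) + (-45)·(-381) + (-197)·409 = 390852; w3·w3 = (-410)·(-410) + (-45)·(-45) + (-197)·(-197) = 208934
λ ≈ 390852/208934 = 1.87070

λ ≈ 1.87070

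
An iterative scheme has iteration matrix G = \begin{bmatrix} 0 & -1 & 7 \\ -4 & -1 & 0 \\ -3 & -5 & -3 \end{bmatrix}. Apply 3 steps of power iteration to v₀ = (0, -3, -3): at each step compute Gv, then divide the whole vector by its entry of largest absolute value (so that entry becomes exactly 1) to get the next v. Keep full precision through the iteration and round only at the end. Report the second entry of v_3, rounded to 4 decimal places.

Gv0 = (-18.00000, 3.00000, 24.00000); divide by 24.00000 → v1 = (-0.75000, 0.12500, 1.00000)
Gv1 = (6.87500, 2.87500, -1.37500); divide by 6.87500 → v2 = (1.00000, 0.41818, -0.20000)
Gv2 = (-1.81818, -4.41818, -4.49091); divide by -4.49091 → v3 = (0.40486, 0.98381, 1.00000)
Requested entry of v3: -729/-741 = 0.9838

0.9838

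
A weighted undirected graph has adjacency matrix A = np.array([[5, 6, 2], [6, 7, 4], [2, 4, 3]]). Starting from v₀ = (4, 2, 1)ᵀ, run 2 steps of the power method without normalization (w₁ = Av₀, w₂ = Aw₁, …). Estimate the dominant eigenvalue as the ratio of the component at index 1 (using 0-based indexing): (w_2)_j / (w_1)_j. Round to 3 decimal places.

13.667

w1 = Av₀ = (5·4 + 6·2 + 2·1; 6·4 + 7·2 + 4·1; 2·4 + 4·2 + 3·1) = (34, 42, 19)
w2 = Aw1 = (5·34 + 6·42 + 2·19; 6·34 + 7·42 + 4·19; 2·34 + 4·42 + 3·19) = (460, 574, 293)
Ratio at component: 574 / 42 = 13.667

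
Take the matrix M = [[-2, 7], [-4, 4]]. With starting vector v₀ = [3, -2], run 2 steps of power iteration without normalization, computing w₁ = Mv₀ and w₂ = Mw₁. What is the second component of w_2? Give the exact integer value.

0

w1 = Mv₀ = (-20, -20)
w2 = Mw1 = (-100, 0)
The requested component of w2 is 0.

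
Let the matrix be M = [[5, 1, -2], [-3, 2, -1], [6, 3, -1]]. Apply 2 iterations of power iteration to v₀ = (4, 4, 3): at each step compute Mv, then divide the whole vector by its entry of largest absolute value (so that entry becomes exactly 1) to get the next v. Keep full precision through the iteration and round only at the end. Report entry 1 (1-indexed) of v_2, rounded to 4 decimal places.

Mv0 = (18.00000, -7.00000, 33.00000); divide by 33.00000 → v1 = (0.54545, -0.21212, 1.00000)
Mv1 = (0.51515, -3.06061, 1.63636); divide by -3.06061 → v2 = (-0.16832, 1.00000, -0.53465)
Requested entry of v2: 17/-101 = -0.1683

-0.1683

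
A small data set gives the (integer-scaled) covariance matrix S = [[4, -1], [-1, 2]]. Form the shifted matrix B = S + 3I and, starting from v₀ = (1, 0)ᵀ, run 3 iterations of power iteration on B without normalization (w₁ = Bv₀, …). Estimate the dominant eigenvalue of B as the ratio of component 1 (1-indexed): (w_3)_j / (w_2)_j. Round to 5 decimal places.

B = S + 3I has rows (7, -1); (-1, 5)
w1 = Bv₀ = (7·1 + (-1)·0; (-1)·1 + 5·0) = (7, -1)
w2 = Bw1 = (7·7 + (-1)·(-1); (-1)·7 + 5·(-1)) = (50, -12)
w3 = Bw2 = (362, -110)
Ratio: 362/50 = 7.24000

7.24000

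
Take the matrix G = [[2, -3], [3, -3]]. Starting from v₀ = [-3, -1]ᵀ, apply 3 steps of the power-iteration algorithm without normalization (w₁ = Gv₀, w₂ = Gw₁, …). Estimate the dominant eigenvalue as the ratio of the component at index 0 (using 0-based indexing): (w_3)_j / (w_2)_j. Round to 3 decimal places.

w1 = Gv₀ = (2·(-3) + (-3)·(-1); 3·(-3) + (-3)·(-1)) = (-3, -6)
w2 = Gw1 = (2·(-3) + (-3)·(-6); 3·(-3) + (-3)·(-6)) = (12, 9)
w3 = Gw2 = (-3, 9)
Ratio at component: -3 / 12 = -0.250

λ ≈ -0.250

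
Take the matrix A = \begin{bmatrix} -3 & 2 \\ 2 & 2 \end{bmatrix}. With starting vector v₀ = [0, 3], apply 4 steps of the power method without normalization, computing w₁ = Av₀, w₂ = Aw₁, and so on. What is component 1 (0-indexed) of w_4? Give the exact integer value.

w1 = Av₀ = ((-3)·0 + 2·3; 2·0 + 2·3) = (6, 6)
w2 = Aw1 = ((-3)·6 + 2·6; 2·6 + 2·6) = (-6, 24)
w3 = Aw2 = (66, 36)
w4 = Aw3 = (-126, 204)
The requested component of w4 is 204.

204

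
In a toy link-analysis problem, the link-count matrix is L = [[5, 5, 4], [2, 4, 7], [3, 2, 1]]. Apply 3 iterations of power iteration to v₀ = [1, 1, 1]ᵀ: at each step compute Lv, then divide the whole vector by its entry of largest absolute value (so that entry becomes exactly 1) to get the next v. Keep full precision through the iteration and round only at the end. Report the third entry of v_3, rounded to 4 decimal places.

0.4674

Lv0 = (14.00000, 13.00000, 6.00000); divide by 14.00000 → v1 = (1.00000, 0.92857, 0.42857)
Lv1 = (11.35714, 8.71429, 5.28571); divide by 11.35714 → v2 = (1.00000, 0.76730, 0.46541)
Lv2 = (10.69811, 8.32704, 5.00000); divide by 10.69811 → v3 = (1.00000, 0.77837, 0.46737)
Requested entry of v3: 795/1701 = 0.4674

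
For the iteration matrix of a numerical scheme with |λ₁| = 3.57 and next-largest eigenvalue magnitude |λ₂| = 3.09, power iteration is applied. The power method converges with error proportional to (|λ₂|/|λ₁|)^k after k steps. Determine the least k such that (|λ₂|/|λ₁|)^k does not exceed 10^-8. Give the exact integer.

128

|λ₂/λ₁| = 3.09/3.57 = 0.86555
Need k ≥ ln(10^-8) / ln(0.86555) = -18.4207 / -0.1444 ≈ 127.572
Smallest integer k satisfying the bound: 128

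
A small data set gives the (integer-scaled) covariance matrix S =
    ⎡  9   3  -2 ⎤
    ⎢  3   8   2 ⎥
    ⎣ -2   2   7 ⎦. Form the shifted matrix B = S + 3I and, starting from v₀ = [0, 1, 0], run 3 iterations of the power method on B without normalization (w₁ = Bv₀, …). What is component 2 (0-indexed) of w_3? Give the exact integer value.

498

B = S + 3I has rows (12, 3, -2); (3, 11, 2); (-2, 2, 10)
w1 = Bv₀ = (12·0 + 3·1 + (-2)·0; 3·0 + 11·1 + 2·0; (-2)·0 + 2·1 + 10·0) = (3, 11, 2)
w2 = Bw1 = (12·3 + 3·11 + (-2)·2; 3·3 + 11·11 + 2·2; (-2)·3 + 2·11 + 10·2) = (65, 134, 36)
w3 = Bw2 = (1110, 1741, 498)
Requested component of w3: 498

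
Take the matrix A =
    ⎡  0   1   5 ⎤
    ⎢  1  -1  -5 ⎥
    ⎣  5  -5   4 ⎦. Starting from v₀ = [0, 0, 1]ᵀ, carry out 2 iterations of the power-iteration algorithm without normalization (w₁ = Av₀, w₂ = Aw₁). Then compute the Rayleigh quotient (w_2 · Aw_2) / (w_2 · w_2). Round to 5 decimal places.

λ ≈ 7.16172

w1 = Av₀ = (5, -5, 4)
w2 = Aw1 = (15, -10, 66)
Aw2 = (320, -305, 389)
w2·Aw2 = 15·320 + (-10)·(-305) + 66·389 = 33524; w2·w2 = 15·15 + (-10)·(-10) + 66·66 = 4681
λ ≈ 33524/4681 = 7.16172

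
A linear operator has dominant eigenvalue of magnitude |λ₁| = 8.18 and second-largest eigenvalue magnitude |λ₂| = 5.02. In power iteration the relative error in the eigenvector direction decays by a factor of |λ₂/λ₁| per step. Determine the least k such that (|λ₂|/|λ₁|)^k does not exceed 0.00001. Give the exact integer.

24

|λ₂/λ₁| = 5.02/8.18 = 0.61369
Need k ≥ ln(0.00001) / ln(0.61369) = -11.5129 / -0.4883 ≈ 23.579
Smallest integer k satisfying the bound: 24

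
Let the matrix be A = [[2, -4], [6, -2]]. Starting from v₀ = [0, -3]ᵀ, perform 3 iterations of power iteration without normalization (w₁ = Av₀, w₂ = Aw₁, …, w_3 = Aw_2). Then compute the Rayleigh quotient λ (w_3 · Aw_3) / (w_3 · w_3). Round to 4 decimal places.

λ ≈ 2.0000

w1 = Av₀ = (12, 6)
w2 = Aw1 = (0, 60)
w3 = Aw2 = (-240, -120)
Aw3 = (0, -1200)
w3·Aw3 = (-240)·0 + (-120)·(-1200) = 144000; w3·w3 = (-240)·(-240) + (-120)·(-120) = 72000
λ ≈ 144000/72000 = 2.0000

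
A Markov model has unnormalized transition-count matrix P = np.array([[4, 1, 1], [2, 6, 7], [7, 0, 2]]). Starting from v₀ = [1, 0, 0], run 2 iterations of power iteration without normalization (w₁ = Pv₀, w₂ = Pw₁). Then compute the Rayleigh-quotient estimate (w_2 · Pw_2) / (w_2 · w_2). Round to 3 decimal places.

λ ≈ 9.574

w1 = Pv₀ = (4·1 + 1·0 + 1·0; 2·1 + 6·0 + 7·0; 7·1 + 0·0 + 2·0) = (4, 2, 7)
w2 = Pw1 = (4·4 + 1·2 + 1·7; 2·4 + 6·2 + 7·7; 7·4 + 0·2 + 2·7) = (25, 69, 42)
Pw2 = (211, 758, 259)
w2·Pw2 = 25·211 + 69·758 + 42·259 = 68455; w2·w2 = 25·25 + 69·69 + 42·42 = 7150
λ ≈ 68455/7150 = 9.574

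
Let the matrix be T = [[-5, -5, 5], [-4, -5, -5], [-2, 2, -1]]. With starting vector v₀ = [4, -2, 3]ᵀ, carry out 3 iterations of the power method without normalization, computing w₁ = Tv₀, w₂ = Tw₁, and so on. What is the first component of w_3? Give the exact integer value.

-1010

w1 = Tv₀ = (5, -21, -15)
w2 = Tw1 = (5, 160, -37)
w3 = Tw2 = (-1010, -635, 347)
The requested component of w3 is -1010.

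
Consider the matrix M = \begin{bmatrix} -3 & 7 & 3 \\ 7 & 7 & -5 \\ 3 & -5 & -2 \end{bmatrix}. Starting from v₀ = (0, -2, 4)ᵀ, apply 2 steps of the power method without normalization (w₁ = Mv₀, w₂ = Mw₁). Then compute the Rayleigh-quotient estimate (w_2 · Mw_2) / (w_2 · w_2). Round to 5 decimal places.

w1 = Mv₀ = (-2, -34, 2)
w2 = Mw1 = (-226, -262, 160)
Mw2 = (-676, -4216, 312)
w2·Mw2 = (-226)·(-676) + (-262)·(-4216) + 160·312 = 1307288; w2·w2 = (-226)·(-226) + (-262)·(-262) + 160·160 = 145320
λ ≈ 1307288/145320 = 8.99593

λ ≈ 8.99593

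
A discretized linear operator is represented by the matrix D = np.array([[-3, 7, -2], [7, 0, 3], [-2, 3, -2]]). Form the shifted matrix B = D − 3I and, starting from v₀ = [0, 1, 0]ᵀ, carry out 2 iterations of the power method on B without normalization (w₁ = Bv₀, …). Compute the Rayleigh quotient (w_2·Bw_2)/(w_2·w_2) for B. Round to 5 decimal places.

B = D − 3I has rows (-6, 7, -2); (7, -3, 3); (-2, 3, -5)
w1 = Bv₀ = (7, -3, 3)
w2 = Bw1 = (-69, 67, -38)
Bw2 = (959, -798, 529)
w2·Bw2 = -139739; w2·w2 = 10694; μ ≈ -139739/10694 = -13.06705

μ ≈ -13.06705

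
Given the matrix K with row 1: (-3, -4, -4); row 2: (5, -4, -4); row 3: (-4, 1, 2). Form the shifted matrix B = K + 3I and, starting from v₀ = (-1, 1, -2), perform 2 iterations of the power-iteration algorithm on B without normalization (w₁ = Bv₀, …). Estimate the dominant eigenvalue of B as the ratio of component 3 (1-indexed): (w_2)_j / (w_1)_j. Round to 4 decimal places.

7.8000

B = K + 3I has rows (0, -4, -4); (5, -1, -4); (-4, 1, 5)
w1 = Bv₀ = (0·(-1) + (-4)·1 + (-4)·(-2); 5·(-1) + (-1)·1 + (-4)·(-2); (-4)·(-1) + 1·1 + 5·(-2)) = (4, 2, -5)
w2 = Bw1 = (0·4 + (-4)·2 + (-4)·(-5); 5·4 + (-1)·2 + (-4)·(-5); (-4)·4 + 1·2 + 5·(-5)) = (12, 38, -39)
Ratio: -39/-5 = 7.8000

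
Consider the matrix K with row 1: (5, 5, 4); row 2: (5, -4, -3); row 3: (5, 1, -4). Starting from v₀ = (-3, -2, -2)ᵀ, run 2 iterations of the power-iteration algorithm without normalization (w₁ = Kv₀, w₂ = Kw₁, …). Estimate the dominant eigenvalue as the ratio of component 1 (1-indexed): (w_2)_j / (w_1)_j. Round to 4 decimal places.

w1 = Kv₀ = (5·(-3) + 5·(-2) + 4·(-2); 5·(-3) + (-4)·(-2) + (-3)·(-2); 5·(-3) + 1·(-2) + (-4)·(-2)) = (-33, -1, -9)
w2 = Kw1 = (5·(-33) + 5·(-1) + 4·(-9); 5·(-33) + (-4)·(-1) + (-3)·(-9); 5·(-33) + 1·(-1) + (-4)·(-9)) = (-206, -134, -130)
Ratio at component: -206 / -33 = 6.2424

λ ≈ 6.2424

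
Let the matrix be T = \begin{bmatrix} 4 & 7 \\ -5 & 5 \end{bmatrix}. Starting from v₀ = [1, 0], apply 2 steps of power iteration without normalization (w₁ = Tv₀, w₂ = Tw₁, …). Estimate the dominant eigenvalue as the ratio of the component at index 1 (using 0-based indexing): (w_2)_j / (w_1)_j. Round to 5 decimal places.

w1 = Tv₀ = (4·1 + 7·0; (-5)·1 + 5·0) = (4, -5)
w2 = Tw1 = (4·4 + 7·(-5); (-5)·4 + 5·(-5)) = (-19, -45)
Ratio at component: -45 / -5 = 9.00000

λ ≈ 9.00000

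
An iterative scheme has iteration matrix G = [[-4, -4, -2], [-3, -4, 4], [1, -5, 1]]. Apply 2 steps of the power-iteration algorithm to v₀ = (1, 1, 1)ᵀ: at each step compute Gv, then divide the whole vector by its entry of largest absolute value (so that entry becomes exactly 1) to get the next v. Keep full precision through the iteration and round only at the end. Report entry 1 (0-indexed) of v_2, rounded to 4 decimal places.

0.5172

Gv0 = (-10.00000, -3.00000, -3.00000); divide by -10.00000 → v1 = (1.00000, 0.30000, 0.30000)
Gv1 = (-5.80000, -3.00000, -0.20000); divide by -5.80000 → v2 = (1.00000, 0.51724, 0.03448)
Requested entry of v2: 30/58 = 0.5172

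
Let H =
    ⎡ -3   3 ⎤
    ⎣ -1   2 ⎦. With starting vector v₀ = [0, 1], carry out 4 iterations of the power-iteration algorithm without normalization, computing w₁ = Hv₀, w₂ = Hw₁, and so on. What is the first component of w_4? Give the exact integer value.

w1 = Hv₀ = ((-3)·0 + 3·1; (-1)·0 + 2·1) = (3, 2)
w2 = Hw1 = ((-3)·3 + 3·2; (-1)·3 + 2·2) = (-3, 1)
w3 = Hw2 = (12, 5)
w4 = Hw3 = (-21, -2)
The requested component of w4 is -21.

-21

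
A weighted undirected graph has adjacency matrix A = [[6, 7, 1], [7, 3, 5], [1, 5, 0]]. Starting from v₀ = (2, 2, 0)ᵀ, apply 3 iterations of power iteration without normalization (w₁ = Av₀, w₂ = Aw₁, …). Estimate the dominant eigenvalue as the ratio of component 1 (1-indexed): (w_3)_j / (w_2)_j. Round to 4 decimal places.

w1 = Av₀ = (6·2 + 7·2 + 1·0; 7·2 + 3·2 + 5·0; 1·2 + 5·2 + 0·0) = (26, 20, 12)
w2 = Aw1 = (6·26 + 7·20 + 1·12; 7·26 + 3·20 + 5·12; 1·26 + 5·20 + 0·12) = (308, 302, 126)
w3 = Aw2 = (4088, 3692, 1818)
Ratio at component: 4088 / 308 = 13.2727

λ ≈ 13.2727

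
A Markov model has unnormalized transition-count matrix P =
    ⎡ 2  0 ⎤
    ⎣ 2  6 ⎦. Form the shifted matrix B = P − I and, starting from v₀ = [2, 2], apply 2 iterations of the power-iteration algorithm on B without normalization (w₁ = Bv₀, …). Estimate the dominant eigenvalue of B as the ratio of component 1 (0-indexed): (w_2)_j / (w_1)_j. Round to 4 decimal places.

B = P − I has rows (1, 0); (2, 5)
w1 = Bv₀ = (1·2 + 0·2; 2·2 + 5·2) = (2, 14)
w2 = Bw1 = (1·2 + 0·14; 2·2 + 5·14) = (2, 74)
Ratio: 74/14 = 5.2857

5.2857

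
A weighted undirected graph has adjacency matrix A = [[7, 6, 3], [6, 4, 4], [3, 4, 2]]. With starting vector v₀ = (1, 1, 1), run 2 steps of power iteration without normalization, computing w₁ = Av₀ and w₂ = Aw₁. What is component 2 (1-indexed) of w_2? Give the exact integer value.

188

w1 = Av₀ = (7·1 + 6·1 + 3·1; 6·1 + 4·1 + 4·1; 3·1 + 4·1 + 2·1) = (16, 14, 9)
w2 = Aw1 = (7·16 + 6·14 + 3·9; 6·16 + 4·14 + 4·9; 3·16 + 4·14 + 2·9) = (223, 188, 122)
The requested component of w2 is 188.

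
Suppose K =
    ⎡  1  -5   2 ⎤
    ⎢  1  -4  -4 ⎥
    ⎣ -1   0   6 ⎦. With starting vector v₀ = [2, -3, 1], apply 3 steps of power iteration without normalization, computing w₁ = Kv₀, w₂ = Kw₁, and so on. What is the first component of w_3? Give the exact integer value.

172

w1 = Kv₀ = (19, 10, 4)
w2 = Kw1 = (-23, -37, 5)
w3 = Kw2 = (172, 105, 53)
The requested component of w3 is 172.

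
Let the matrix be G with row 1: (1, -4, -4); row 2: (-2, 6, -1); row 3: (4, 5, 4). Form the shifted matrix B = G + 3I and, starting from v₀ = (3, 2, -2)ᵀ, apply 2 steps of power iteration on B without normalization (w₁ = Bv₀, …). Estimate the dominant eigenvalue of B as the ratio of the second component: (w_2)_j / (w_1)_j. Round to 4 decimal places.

B = G + 3I has rows (4, -4, -4); (-2, 9, -1); (4, 5, 7)
w1 = Bv₀ = (4·3 + (-4)·2 + (-4)·(-2); (-2)·3 + 9·2 + (-1)·(-2); 4·3 + 5·2 + 7·(-2)) = (12, 14, 8)
w2 = Bw1 = (4·12 + (-4)·14 + (-4)·8; (-2)·12 + 9·14 + (-1)·8; 4·12 + 5·14 + 7·8) = (-40, 94, 174)
Ratio: 94/14 = 6.7143

6.7143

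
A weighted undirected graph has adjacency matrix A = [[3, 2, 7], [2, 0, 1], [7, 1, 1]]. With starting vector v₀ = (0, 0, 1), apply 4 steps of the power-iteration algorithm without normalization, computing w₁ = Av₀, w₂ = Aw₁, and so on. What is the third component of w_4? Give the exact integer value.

w1 = Av₀ = (3·0 + 2·0 + 7·1; 2·0 + 0·0 + 1·1; 7·0 + 1·0 + 1·1) = (7, 1, 1)
w2 = Aw1 = (3·7 + 2·1 + 7·1; 2·7 + 0·1 + 1·1; 7·7 + 1·1 + 1·1) = (30, 15, 51)
w3 = Aw2 = (477, 111, 276)
w4 = Aw3 = (3585, 1230, 3726)
The requested component of w4 is 3726.

3726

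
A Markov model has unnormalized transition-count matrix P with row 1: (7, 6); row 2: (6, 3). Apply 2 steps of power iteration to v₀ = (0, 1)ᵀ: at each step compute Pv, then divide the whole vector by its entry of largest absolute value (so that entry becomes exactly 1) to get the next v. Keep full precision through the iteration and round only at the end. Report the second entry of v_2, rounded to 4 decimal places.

0.7500

Pv0 = (6.00000, 3.00000); divide by 6.00000 → v1 = (1.00000, 0.50000)
Pv1 = (10.00000, 7.50000); divide by 10.00000 → v2 = (1.00000, 0.75000)
Requested entry of v2: 45/60 = 0.7500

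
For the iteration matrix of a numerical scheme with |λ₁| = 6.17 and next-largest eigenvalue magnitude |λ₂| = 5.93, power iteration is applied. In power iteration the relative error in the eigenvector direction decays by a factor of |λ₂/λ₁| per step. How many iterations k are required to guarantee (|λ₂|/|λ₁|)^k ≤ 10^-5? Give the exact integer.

|λ₂/λ₁| = 5.93/6.17 = 0.96110
Need k ≥ ln(10^-5) / ln(0.96110) = -11.5129 / -0.0397 ≈ 290.184
Smallest integer k satisfying the bound: 291

291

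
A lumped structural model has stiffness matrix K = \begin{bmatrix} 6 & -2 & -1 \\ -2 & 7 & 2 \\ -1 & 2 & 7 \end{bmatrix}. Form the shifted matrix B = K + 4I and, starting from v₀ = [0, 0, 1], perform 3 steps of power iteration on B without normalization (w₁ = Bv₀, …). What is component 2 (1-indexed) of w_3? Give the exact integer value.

808

B = K + 4I has rows (10, -2, -1); (-2, 11, 2); (-1, 2, 11)
w1 = Bv₀ = (10·0 + (-2)·0 + (-1)·1; (-2)·0 + 11·0 + 2·1; (-1)·0 + 2·0 + 11·1) = (-1, 2, 11)
w2 = Bw1 = (10·(-1) + (-2)·2 + (-1)·11; (-2)·(-1) + 11·2 + 2·11; (-1)·(-1) + 2·2 + 11·11) = (-25, 46, 126)
w3 = Bw2 = (-468, 808, 1503)
Requested component of w3: 808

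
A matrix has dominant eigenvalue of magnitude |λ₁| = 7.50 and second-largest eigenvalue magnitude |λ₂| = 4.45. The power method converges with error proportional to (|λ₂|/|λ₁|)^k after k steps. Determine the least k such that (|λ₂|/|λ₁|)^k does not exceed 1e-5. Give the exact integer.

23

|λ₂/λ₁| = 4.45/7.50 = 0.59333
Need k ≥ ln(1e-5) / ln(0.59333) = -11.5129 / -0.5220 ≈ 22.055
Smallest integer k satisfying the bound: 23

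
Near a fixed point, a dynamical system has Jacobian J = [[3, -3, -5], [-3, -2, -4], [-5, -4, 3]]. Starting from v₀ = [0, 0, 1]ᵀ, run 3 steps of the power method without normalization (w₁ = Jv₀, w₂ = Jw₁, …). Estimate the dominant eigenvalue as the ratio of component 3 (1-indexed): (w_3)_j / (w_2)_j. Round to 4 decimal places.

3.9200

w1 = Jv₀ = (3·0 + (-3)·0 + (-5)·1; (-3)·0 + (-2)·0 + (-4)·1; (-5)·0 + (-4)·0 + 3·1) = (-5, -4, 3)
w2 = Jw1 = (3·(-5) + (-3)·(-4) + (-5)·3; (-3)·(-5) + (-2)·(-4) + (-4)·3; (-5)·(-5) + (-4)·(-4) + 3·3) = (-18, 11, 50)
w3 = Jw2 = (-337, -168, 196)
Ratio at component: 196 / 50 = 3.9200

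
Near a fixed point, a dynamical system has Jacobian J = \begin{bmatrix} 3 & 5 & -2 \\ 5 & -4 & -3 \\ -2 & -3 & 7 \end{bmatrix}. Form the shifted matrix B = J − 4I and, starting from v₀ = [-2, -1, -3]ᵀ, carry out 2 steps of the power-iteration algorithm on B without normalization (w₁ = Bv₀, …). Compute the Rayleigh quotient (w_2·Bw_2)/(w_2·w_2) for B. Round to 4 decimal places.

μ ≈ -6.2623

B = J − 4I has rows (-1, 5, -2); (5, -8, -3); (-2, -3, 3)
w1 = Bv₀ = ((-1)·(-2) + 5·(-1) + (-2)·(-3); 5·(-2) + (-8)·(-1) + (-3)·(-3); (-2)·(-2) + (-3)·(-1) + 3·(-3)) = (3, 7, -2)
w2 = Bw1 = ((-1)·3 + 5·7 + (-2)·(-2); 5·3 + (-8)·7 + (-3)·(-2); (-2)·3 + (-3)·7 + 3·(-2)) = (36, -35, -33)
Bw2 = (-145, 559, -66)
w2·Bw2 = -22607; w2·w2 = 3610; μ ≈ -22607/3610 = -6.2623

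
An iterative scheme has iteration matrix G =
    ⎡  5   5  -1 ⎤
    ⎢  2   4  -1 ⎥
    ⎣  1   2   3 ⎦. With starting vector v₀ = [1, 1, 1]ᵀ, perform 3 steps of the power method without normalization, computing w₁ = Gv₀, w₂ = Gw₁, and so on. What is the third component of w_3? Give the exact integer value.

w1 = Gv₀ = (5·1 + 5·1 + (-1)·1; 2·1 + 4·1 + (-1)·1; 1·1 + 2·1 + 3·1) = (9, 5, 6)
w2 = Gw1 = (5·9 + 5·5 + (-1)·6; 2·9 + 4·5 + (-1)·6; 1·9 + 2·5 + 3·6) = (64, 32, 37)
w3 = Gw2 = (443, 219, 239)
The requested component of w3 is 239.

239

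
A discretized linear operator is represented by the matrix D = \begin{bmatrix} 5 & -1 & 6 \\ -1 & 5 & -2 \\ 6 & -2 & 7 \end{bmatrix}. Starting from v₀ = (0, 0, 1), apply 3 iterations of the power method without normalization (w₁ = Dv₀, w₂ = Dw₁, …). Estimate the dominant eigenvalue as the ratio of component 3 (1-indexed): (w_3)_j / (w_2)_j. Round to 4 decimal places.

λ ≈ 12.6629

w1 = Dv₀ = (5·0 + (-1)·0 + 6·1; (-1)·0 + 5·0 + (-2)·1; 6·0 + (-2)·0 + 7·1) = (6, -2, 7)
w2 = Dw1 = (5·6 + (-1)·(-2) + 6·7; (-1)·6 + 5·(-2) + (-2)·7; 6·6 + (-2)·(-2) + 7·7) = (74, -30, 89)
w3 = Dw2 = (934, -402, 1127)
Ratio at component: 1127 / 89 = 12.6629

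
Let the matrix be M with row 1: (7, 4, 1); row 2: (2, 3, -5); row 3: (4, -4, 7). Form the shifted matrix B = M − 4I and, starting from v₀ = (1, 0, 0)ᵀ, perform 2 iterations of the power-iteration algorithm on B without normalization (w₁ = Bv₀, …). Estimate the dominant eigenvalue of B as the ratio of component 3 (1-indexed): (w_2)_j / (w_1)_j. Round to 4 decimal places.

4.0000

B = M − 4I has rows (3, 4, 1); (2, -1, -5); (4, -4, 3)
w1 = Bv₀ = (3·1 + 4·0 + 1·0; 2·1 + (-1)·0 + (-5)·0; 4·1 + (-4)·0 + 3·0) = (3, 2, 4)
w2 = Bw1 = (3·3 + 4·2 + 1·4; 2·3 + (-1)·2 + (-5)·4; 4·3 + (-4)·2 + 3·4) = (21, -16, 16)
Ratio: 16/4 = 4.0000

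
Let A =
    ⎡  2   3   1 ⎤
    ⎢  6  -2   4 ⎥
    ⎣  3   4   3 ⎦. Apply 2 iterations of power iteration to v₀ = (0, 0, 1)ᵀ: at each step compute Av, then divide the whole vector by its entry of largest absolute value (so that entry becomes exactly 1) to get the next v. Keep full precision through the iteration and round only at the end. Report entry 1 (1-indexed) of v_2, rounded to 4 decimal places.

Av0 = (1.00000, 4.00000, 3.00000); divide by 4.00000 → v1 = (0.25000, 1.00000, 0.75000)
Av1 = (4.25000, 2.50000, 7.00000); divide by 7.00000 → v2 = (0.60714, 0.35714, 1.00000)
Requested entry of v2: 17/28 = 0.6071

0.6071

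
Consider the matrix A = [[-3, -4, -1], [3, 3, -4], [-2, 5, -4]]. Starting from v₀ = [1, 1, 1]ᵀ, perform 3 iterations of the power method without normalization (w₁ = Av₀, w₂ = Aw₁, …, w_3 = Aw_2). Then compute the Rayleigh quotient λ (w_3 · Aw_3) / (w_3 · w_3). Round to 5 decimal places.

λ ≈ -2.53995

w1 = Av₀ = (-8, 2, -1)
w2 = Aw1 = (17, -14, 30)
w3 = Aw2 = (-25, -111, -224)
Aw3 = (743, 488, 391)
w3·Aw3 = (-25)·743 + (-111)·488 + (-224)·391 = -160327; w3·w3 = (-25)·(-25) + (-111)·(-111) + (-224)·(-224) = 63122
λ ≈ -160327/63122 = -2.53995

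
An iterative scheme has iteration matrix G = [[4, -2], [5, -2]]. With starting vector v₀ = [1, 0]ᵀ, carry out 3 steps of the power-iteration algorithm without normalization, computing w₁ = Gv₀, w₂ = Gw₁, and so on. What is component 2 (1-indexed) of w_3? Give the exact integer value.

w1 = Gv₀ = (4·1 + (-2)·0; 5·1 + (-2)·0) = (4, 5)
w2 = Gw1 = (4·4 + (-2)·5; 5·4 + (-2)·5) = (6, 10)
w3 = Gw2 = (4, 10)
The requested component of w3 is 10.

10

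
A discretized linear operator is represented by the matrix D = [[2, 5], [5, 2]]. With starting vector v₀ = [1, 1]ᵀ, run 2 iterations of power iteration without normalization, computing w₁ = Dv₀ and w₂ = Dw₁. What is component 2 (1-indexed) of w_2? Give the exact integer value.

w1 = Dv₀ = (7, 7)
w2 = Dw1 = (49, 49)
The requested component of w2 is 49.

49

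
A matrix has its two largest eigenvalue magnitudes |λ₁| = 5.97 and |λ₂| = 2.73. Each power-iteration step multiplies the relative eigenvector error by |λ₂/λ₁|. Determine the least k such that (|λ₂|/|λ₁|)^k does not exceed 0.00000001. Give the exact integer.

|λ₂/λ₁| = 2.73/5.97 = 0.45729
Need k ≥ ln(0.00000001) / ln(0.45729) = -18.4207 / -0.7824 ≈ 23.542
Smallest integer k satisfying the bound: 24

24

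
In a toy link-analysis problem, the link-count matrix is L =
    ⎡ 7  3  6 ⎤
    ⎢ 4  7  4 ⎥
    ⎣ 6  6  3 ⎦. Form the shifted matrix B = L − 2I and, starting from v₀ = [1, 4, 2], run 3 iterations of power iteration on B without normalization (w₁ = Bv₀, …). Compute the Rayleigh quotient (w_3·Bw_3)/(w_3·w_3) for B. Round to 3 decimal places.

μ ≈ 13.366

B = L − 2I has rows (5, 3, 6); (4, 5, 4); (6, 6, 1)
w1 = Bv₀ = (29, 32, 32)
w2 = Bw1 = (433, 404, 398)
w3 = Bw2 = (5765, 5344, 5420)
Bw3 = (77377, 71460, 72074)
w3·Bw3 = 1218601725; w3·w3 = 91169961; μ ≈ 1218601725/91169961 = 13.366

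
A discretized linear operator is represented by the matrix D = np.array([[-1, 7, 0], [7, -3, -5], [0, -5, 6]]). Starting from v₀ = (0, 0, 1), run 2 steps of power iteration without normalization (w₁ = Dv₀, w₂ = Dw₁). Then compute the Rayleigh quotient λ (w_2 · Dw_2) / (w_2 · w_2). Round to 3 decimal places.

w1 = Dv₀ = ((-1)·0 + 7·0 + 0·1; 7·0 + (-3)·0 + (-5)·1; 0·0 + (-5)·0 + 6·1) = (0, -5, 6)
w2 = Dw1 = ((-1)·0 + 7·(-5) + 0·6; 7·0 + (-3)·(-5) + (-5)·6; 0·0 + (-5)·(-5) + 6·6) = (-35, -15, 61)
Dw2 = (-70, -505, 441)
w2·Dw2 = (-35)·(-70) + (-15)·(-505) + 61·441 = 36926; w2·w2 = (-35)·(-35) + (-15)·(-15) + 61·61 = 5171
λ ≈ 36926/5171 = 7.141

λ ≈ 7.141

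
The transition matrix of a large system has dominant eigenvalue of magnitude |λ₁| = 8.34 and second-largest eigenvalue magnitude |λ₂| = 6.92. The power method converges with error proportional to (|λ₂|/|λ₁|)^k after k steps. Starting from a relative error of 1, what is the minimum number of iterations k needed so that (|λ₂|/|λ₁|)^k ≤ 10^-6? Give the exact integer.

75

|λ₂/λ₁| = 6.92/8.34 = 0.82974
Need k ≥ ln(10^-6) / ln(0.82974) = -13.8155 / -0.1866 ≈ 74.019
Smallest integer k satisfying the bound: 75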